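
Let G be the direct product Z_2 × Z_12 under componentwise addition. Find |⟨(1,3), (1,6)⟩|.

8

|⟨(1,3)⟩| = 4 and |⟨(1,6)⟩| = 2, so |H| is a multiple of lcm(4, 2) = 4 and divides |G| = 24.
Closing under the operation: H = {(0,0), (0,3), (0,6), (0,9), (1,0), (1,3), (1,6), (1,9)}, so |H| = 8.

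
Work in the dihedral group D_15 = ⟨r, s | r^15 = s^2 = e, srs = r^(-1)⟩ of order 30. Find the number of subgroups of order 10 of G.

|G| = 30 and 10 | 30, so subgroups of order 10 are possible by Lagrange.
The subgroups of order 10 are: {e, r^3, r^6, r^9, r^12, rs, r^4s, r^7s, r^10s, r^13s}; {e, r^3, r^6, r^9, r^12, r^2s, r^5s, r^8s, r^11s, r^14s}; {e, r^3, r^6, r^9, r^12, s, r^3s, r^6s, r^9s, r^12s}.
So G has 3 subgroups of order 10.

3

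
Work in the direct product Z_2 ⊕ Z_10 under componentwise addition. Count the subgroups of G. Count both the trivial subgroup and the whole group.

10

|G| = 20, so by Lagrange every subgroup order divides 20. Divisors: 1, 2, 4, 5, 10, 20.
Subgroups by order — order 1: 1; order 2: 3; order 4: 1; order 5: 1; order 10: 3; order 20: 1.
Total: 1 + 3 + 1 + 1 + 3 + 1 = 10.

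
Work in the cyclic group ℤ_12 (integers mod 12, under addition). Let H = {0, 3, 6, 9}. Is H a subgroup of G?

Yes

|H| = 4 divides |G| = 12, consistent with Lagrange.
H contains the identity, every element's inverse is in H, and H is closed under +: it is a subgroup.
In fact H = ⟨9⟩.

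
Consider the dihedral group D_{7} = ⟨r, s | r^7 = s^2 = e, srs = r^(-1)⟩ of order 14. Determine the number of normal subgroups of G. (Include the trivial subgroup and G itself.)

G has 10 subgroups. Checking conjugation-invariance by order — order 1: 1/1 normal; order 2: 0/7 normal; order 7: 1/1 normal; order 14: 1/1 normal.
Total normal subgroups: 3.

3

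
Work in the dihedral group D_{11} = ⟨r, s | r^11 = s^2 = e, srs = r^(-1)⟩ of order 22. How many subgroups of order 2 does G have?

11

|G| = 22 and 2 | 22, so subgroups of order 2 are possible by Lagrange.
The subgroups of order 2 are: {e, r^10s}; {e, r^2s}; {e, r^3s}; {e, r^4s}; … (11 in all).
So G has 11 subgroups of order 2.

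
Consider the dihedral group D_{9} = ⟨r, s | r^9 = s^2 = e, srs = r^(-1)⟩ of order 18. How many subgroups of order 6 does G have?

3

|G| = 18 and 6 | 18, so subgroups of order 6 are possible by Lagrange.
The subgroups of order 6 are: {e, r^3, r^6, r^2s, r^5s, r^8s}; {e, r^3, r^6, s, r^3s, r^6s}; {e, r^3, r^6, rs, r^4s, r^7s}.
So G has 3 subgroups of order 6.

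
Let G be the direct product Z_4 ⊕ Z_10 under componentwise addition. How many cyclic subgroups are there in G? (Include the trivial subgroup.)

Each element a generates a cyclic subgroup ⟨a⟩; distinct elements may generate the same one (a cyclic group of order d has φ(d) generators).
Cyclic subgroups by order — order 1: 1; order 2: 3; order 4: 2; order 5: 1; order 10: 3; order 20: 2.
Total: 12.

12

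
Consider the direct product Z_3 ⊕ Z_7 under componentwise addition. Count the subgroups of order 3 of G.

|G| = 21 and 3 | 21, so subgroups of order 3 are possible by Lagrange.
The subgroups of order 3 are: {(0,0), (1,0), (2,0)}.
So G has 1 subgroup of order 3.

1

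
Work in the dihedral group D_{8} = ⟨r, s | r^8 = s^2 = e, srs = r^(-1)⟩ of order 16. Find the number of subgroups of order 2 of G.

|G| = 16 and 2 | 16, so subgroups of order 2 are possible by Lagrange.
The subgroups of order 2 are: {e, r^2s}; {e, r^3s}; {e, r^4}; {e, r^4s}; … (9 in all).
So G has 9 subgroups of order 2.

9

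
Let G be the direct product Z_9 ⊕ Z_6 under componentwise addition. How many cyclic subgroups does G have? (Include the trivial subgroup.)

Each element a generates a cyclic subgroup ⟨a⟩; distinct elements may generate the same one (a cyclic group of order d has φ(d) generators).
Cyclic subgroups by order — order 1: 1; order 2: 1; order 3: 4; order 6: 4; order 9: 3; order 18: 3.
Total: 16.

16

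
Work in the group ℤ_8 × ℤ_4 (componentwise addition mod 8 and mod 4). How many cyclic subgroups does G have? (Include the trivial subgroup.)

A cyclic subgroup of order d is generated by each of its φ(d) elements of order d, so the cyclic subgroups of order d number (#elements of order d)/φ(d).
Cyclic subgroups by order — order 1: 1; order 2: 3; order 4: 6; order 8: 4.
Total: 14.

14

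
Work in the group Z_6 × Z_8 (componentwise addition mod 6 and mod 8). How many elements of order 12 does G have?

An element (a,b) has order lcm(ord(a), ord(b)); count pairs with lcm equal to 12.
Enumerating gives 8 such elements.

8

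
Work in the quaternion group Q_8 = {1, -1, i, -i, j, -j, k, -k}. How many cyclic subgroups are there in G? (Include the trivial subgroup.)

5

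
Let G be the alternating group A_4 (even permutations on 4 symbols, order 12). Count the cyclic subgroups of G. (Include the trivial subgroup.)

8

Each element a generates a cyclic subgroup ⟨a⟩; distinct elements may generate the same one (a cyclic group of order d has φ(d) generators).
Cyclic subgroups by order — order 1: 1; order 2: 3; order 3: 4.
Total: 8.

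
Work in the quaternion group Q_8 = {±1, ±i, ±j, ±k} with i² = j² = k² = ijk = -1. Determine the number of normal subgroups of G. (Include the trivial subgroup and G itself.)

G has 6 subgroups. Checking conjugation-invariance by order — order 1: 1/1 normal; order 2: 1/1 normal; order 4: 3/3 normal; order 8: 1/1 normal.
Total normal subgroups: 6.

6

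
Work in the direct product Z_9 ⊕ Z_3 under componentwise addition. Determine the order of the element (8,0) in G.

9

The order of (8,0) in Z_9 × Z_3 is lcm(ord(8) in Z_9, ord(0) in Z_3).
ord(8) = 9 and ord(0) = 1, so |⟨(8,0)⟩| = lcm(9, 1) = 9.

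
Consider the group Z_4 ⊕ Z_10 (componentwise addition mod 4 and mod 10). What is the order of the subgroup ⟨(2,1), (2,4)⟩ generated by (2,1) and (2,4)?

|⟨(2,1)⟩| = 10 and |⟨(2,4)⟩| = 10, so |H| is a multiple of lcm(10, 10) = 10 and divides |G| = 40.
Closing under the operation: H = {(0,0), (0,1), (0,2), (0,3), (0,4), (0,5), (0,6), (0,7), (0,8), (0,9), (2,0), (2,1), (2,2), (2,3), (2,4), (2,5), (2,6), (2,7), (2,8), (2,9)}, so |H| = 20.

20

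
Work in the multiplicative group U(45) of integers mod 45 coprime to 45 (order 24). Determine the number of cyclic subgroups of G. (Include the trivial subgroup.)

12

A cyclic subgroup of order d is generated by each of its φ(d) elements of order d, so the cyclic subgroups of order d number (#elements of order d)/φ(d).
Cyclic subgroups by order — order 1: 1; order 2: 3; order 3: 1; order 4: 2; order 6: 3; order 12: 2.
Total: 12.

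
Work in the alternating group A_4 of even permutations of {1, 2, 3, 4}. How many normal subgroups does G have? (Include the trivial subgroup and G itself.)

3

G has 10 subgroups. Checking conjugation-invariance by order — order 1: 1/1 normal; order 2: 0/3 normal; order 3: 0/4 normal; order 4: 1/1 normal; order 12: 1/1 normal.
Total normal subgroups: 3.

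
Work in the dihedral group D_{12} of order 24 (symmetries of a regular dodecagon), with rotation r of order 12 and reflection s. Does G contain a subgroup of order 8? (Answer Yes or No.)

8 | 24. A subgroup of order 8 is {e, r^3, r^6, r^9, rs, r^4s, r^7s, r^10s}.

Yes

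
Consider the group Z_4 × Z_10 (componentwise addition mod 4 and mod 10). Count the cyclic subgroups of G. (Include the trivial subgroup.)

12

Each element a generates a cyclic subgroup ⟨a⟩; distinct elements may generate the same one (a cyclic group of order d has φ(d) generators).
Cyclic subgroups by order — order 1: 1; order 2: 3; order 4: 2; order 5: 1; order 10: 3; order 20: 2.
Total: 12.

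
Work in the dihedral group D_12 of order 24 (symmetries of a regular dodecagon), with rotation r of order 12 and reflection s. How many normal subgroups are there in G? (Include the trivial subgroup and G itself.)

9

G has 34 subgroups. Checking conjugation-invariance by order — order 1: 1/1 normal; order 2: 1/13 normal; order 3: 1/1 normal; order 4: 1/7 normal; order 6: 1/5 normal; order 8: 0/3 normal; order 12: 3/3 normal; order 24: 1/1 normal.
Total normal subgroups: 9.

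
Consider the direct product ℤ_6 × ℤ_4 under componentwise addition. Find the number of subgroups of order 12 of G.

3

|G| = 24 and 12 | 24, so subgroups of order 12 are possible by Lagrange.
The subgroups of order 12 are: {(0,0), (0,1), (0,2), (0,3), (2,0), (2,1), (2,2), (2,3), (4,0), (4,1), (4,2), (4,3)}; {(0,0), (0,2), (1,0), (1,2), (2,0), (2,2), (3,0), (3,2), (4,0), (4,2), (5,0), (5,2)}; {(0,0), (0,2), (1,1), (1,3), (2,0), (2,2), (3,1), (3,3), (4,0), (4,2), (5,1), (5,3)}.
So G has 3 subgroups of order 12.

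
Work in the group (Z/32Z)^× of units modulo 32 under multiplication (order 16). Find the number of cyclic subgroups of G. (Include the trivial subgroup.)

Each element a generates a cyclic subgroup ⟨a⟩; distinct elements may generate the same one (a cyclic group of order d has φ(d) generators).
Cyclic subgroups by order — order 1: 1; order 2: 3; order 4: 2; order 8: 2.
Total: 8.

8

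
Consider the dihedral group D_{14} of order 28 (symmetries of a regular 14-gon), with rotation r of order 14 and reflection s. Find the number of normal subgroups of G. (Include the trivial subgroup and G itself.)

G has 28 subgroups. Checking conjugation-invariance by order — order 1: 1/1 normal; order 2: 1/15 normal; order 4: 0/7 normal; order 7: 1/1 normal; order 14: 3/3 normal; order 28: 1/1 normal.
Total normal subgroups: 7.

7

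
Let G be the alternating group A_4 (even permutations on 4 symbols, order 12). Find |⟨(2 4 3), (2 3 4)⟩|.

|⟨(2 4 3)⟩| = 3 and |⟨(2 3 4)⟩| = 3, so |H| is a multiple of lcm(3, 3) = 3 and divides |G| = 12.
Closing under the operation: H = {e, (2 3 4), (2 4 3)}, so |H| = 3.

3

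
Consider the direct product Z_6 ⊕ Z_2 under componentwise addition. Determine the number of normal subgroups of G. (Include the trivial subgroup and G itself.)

10

G is abelian, so every subgroup is normal.
G has 10 subgroups in total, hence 10 normal subgroups.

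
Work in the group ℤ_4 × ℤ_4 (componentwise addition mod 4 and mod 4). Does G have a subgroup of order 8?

8 | 16. A subgroup of order 8 is {(0,0), (0,1), (0,2), (0,3), (2,0), (2,1), (2,2), (2,3)}.

Yes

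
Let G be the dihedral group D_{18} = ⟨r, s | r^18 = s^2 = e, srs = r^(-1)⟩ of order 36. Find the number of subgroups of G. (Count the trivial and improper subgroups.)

|G| = 36, so by Lagrange every subgroup order divides 36. Divisors: 1, 2, 3, 4, 6, 9, 12, 18, 36.
Subgroups by order — order 1: 1; order 2: 19; order 3: 1; order 4: 9; order 6: 7; order 9: 1; order 12: 3; order 18: 3; order 36: 1.
Total: 1 + 19 + 1 + 9 + 7 + 1 + 3 + 3 + 1 = 45.

45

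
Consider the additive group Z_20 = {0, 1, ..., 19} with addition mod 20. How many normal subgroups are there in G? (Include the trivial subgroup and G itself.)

G is abelian, so every subgroup is normal.
G has 6 subgroups in total, hence 6 normal subgroups.

6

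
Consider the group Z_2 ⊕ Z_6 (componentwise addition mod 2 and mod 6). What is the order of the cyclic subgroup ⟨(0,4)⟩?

The order of (0,4) in Z_2 × Z_6 is lcm(ord(0) in Z_2, ord(4) in Z_6).
ord(0) = 1 and ord(4) = 3, so |⟨(0,4)⟩| = lcm(1, 3) = 3.

3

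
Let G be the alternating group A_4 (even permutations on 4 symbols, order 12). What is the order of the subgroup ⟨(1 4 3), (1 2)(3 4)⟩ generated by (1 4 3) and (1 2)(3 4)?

|⟨(1 4 3)⟩| = 3 and |⟨(1 2)(3 4)⟩| = 2, so |H| is a multiple of lcm(3, 2) = 6 and divides |G| = 12.
Closing {(1 4 3), (1 2)(3 4)} under the group operation gives all of G, so |H| = 12.

12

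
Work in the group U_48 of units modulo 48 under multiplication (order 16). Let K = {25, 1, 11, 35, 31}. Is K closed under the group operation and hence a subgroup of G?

|K| = 5 does not divide |G| = 16, so by Lagrange K is not a subgroup.

No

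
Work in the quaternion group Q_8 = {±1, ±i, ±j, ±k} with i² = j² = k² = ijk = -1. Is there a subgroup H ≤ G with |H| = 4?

4 | 8. A subgroup of order 4 is {1, -1, i, -i}.

Yes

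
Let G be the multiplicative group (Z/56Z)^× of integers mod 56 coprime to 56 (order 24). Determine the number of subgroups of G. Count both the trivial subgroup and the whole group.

|G| = 24, so by Lagrange every subgroup order divides 24. Divisors: 1, 2, 3, 4, 6, 8, 12, 24.
Subgroups by order — order 1: 1; order 2: 7; order 3: 1; order 4: 7; order 6: 7; order 8: 1; order 12: 7; order 24: 1.
Total: 1 + 7 + 1 + 7 + 7 + 1 + 7 + 1 = 32.

32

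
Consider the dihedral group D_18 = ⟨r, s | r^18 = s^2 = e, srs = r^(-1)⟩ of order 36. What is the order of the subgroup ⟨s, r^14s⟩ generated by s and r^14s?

18

|⟨s⟩| = 2 and |⟨r^14s⟩| = 2, so |H| is a multiple of lcm(2, 2) = 2 and divides |G| = 36.
Closing under the operation: H = {e, r^2, r^4, r^6, r^8, r^10, r^12, r^14, r^16, s, r^2s, r^4s, r^6s, r^8s, r^10s, r^12s, r^14s, r^16s}, so |H| = 18.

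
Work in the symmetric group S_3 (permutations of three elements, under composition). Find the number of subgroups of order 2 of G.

|G| = 6 and 2 | 6, so subgroups of order 2 are possible by Lagrange.
The subgroups of order 2 are: {e, (1 2)}; {e, (1 3)}; {e, (2 3)}.
So G has 3 subgroups of order 2.

3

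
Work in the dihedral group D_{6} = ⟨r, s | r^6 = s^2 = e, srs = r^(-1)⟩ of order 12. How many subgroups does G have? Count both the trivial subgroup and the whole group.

16

|G| = 12, so by Lagrange every subgroup order divides 12. Divisors: 1, 2, 3, 4, 6, 12.
Subgroups by order — order 1: 1; order 2: 7; order 3: 1; order 4: 3; order 6: 3; order 12: 1.
Total: 1 + 7 + 1 + 3 + 3 + 1 = 16.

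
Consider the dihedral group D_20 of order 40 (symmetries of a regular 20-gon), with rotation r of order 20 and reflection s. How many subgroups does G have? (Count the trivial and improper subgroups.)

48

|G| = 40, so by Lagrange every subgroup order divides 40. Divisors: 1, 2, 4, 5, 8, 10, 20, 40.
Subgroups by order — order 1: 1; order 2: 21; order 4: 11; order 5: 1; order 8: 5; order 10: 5; order 20: 3; order 40: 1.
Total: 1 + 21 + 11 + 1 + 5 + 5 + 3 + 1 = 48.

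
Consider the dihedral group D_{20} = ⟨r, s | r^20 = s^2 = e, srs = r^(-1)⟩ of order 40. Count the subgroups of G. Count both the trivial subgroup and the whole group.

|G| = 40, so by Lagrange every subgroup order divides 40. Divisors: 1, 2, 4, 5, 8, 10, 20, 40.
Subgroups by order — order 1: 1; order 2: 21; order 4: 11; order 5: 1; order 8: 5; order 10: 5; order 20: 3; order 40: 1.
Total: 1 + 21 + 11 + 1 + 5 + 5 + 3 + 1 = 48.

48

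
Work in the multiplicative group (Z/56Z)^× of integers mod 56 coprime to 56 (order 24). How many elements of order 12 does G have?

No element of G has order 12 (even though 12 | 24).

0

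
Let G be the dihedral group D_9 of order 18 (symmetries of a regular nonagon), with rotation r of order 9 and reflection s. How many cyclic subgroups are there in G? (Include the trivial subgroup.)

12

Each element a generates a cyclic subgroup ⟨a⟩; distinct elements may generate the same one (a cyclic group of order d has φ(d) generators).
Cyclic subgroups by order — order 1: 1; order 2: 9; order 3: 1; order 9: 1.
Total: 12.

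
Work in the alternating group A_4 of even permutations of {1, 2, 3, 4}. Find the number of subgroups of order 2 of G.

3

|G| = 12 and 2 | 12, so subgroups of order 2 are possible by Lagrange.
The subgroups of order 2 are: {e, (1 2)(3 4)}; {e, (1 3)(2 4)}; {e, (1 4)(2 3)}.
So G has 3 subgroups of order 2.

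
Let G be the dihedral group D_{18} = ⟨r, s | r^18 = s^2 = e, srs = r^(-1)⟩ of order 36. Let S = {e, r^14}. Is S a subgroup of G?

No

r^14 ∈ S but its inverse r^4 ∉ S, so S is not a subgroup.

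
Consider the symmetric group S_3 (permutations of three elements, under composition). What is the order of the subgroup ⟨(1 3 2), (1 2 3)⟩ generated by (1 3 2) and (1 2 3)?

|⟨(1 3 2)⟩| = 3 and |⟨(1 2 3)⟩| = 3, so |H| is a multiple of lcm(3, 3) = 3 and divides |G| = 6.
Closing under the operation: H = {e, (1 2 3), (1 3 2)}, so |H| = 3.

3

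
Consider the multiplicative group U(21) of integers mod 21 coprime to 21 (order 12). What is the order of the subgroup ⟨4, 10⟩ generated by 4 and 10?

|⟨4⟩| = 3 and |⟨10⟩| = 6, so |H| is a multiple of lcm(3, 6) = 6 and divides |G| = 12.
Closing under the operation: H = {1, 4, 10, 13, 16, 19}, so |H| = 6.

6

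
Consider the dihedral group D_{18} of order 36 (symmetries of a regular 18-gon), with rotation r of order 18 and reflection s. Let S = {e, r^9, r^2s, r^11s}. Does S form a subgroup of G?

Yes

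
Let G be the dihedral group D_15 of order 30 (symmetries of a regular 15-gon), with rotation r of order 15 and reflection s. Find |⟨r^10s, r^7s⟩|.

10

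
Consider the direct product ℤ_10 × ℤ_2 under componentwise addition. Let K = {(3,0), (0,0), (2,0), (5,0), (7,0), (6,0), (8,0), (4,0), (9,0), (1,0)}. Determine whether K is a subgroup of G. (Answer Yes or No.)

Yes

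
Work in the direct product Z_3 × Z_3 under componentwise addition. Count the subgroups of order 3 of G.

4

|G| = 9 and 3 | 9, so subgroups of order 3 are possible by Lagrange.
The subgroups of order 3 are: {(0,0), (0,1), (0,2)}; {(0,0), (1,0), (2,0)}; {(0,0), (1,1), (2,2)}; {(0,0), (1,2), (2,1)}.
So G has 4 subgroups of order 3.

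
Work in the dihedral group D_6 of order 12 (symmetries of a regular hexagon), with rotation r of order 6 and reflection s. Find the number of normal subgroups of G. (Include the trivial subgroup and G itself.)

G has 16 subgroups. Checking conjugation-invariance by order — order 1: 1/1 normal; order 2: 1/7 normal; order 3: 1/1 normal; order 4: 0/3 normal; order 6: 3/3 normal; order 12: 1/1 normal.
Total normal subgroups: 7.

7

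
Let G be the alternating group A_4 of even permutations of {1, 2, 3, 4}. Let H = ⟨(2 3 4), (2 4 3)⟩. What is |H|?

3

|⟨(2 3 4)⟩| = 3 and |⟨(2 4 3)⟩| = 3, so |H| is a multiple of lcm(3, 3) = 3 and divides |G| = 12.
Closing under the operation: H = {e, (2 3 4), (2 4 3)}, so |H| = 3.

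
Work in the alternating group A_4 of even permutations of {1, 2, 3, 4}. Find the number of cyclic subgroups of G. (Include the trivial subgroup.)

8

Each element a generates a cyclic subgroup ⟨a⟩; distinct elements may generate the same one (a cyclic group of order d has φ(d) generators).
Cyclic subgroups by order — order 1: 1; order 2: 3; order 3: 4.
Total: 8.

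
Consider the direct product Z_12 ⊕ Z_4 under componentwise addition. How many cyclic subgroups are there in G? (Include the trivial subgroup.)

Each element a generates a cyclic subgroup ⟨a⟩; distinct elements may generate the same one (a cyclic group of order d has φ(d) generators).
Cyclic subgroups by order — order 1: 1; order 2: 3; order 3: 1; order 4: 6; order 6: 3; order 12: 6.
Total: 20.

20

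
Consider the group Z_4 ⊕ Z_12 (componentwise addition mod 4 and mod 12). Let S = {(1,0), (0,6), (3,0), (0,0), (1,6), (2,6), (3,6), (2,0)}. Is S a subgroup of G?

Yes

|S| = 8 divides |G| = 48, consistent with Lagrange.
S contains the identity, every element's inverse is in S, and S is closed under +: it is a subgroup.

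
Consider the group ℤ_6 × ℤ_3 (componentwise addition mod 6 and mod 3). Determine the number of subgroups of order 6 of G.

4

|G| = 18 and 6 | 18, so subgroups of order 6 are possible by Lagrange.
The subgroups of order 6 are: {(0,0), (0,1), (0,2), (3,0), (3,1), (3,2)}; {(0,0), (1,0), (2,0), (3,0), (4,0), (5,0)}; {(0,0), (1,1), (2,2), (3,0), (4,1), (5,2)}; {(0,0), (1,2), (2,1), (3,0), (4,2), (5,1)}.
So G has 4 subgroups of order 6.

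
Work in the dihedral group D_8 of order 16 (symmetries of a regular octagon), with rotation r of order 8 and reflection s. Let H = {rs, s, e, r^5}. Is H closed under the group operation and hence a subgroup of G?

No

r^5 ∈ H but its inverse r^3 ∉ H, so H is not a subgroup.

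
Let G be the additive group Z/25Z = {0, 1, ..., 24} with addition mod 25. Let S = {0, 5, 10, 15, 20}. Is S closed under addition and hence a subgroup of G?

Yes

|S| = 5 divides |G| = 25, consistent with Lagrange.
S contains the identity, every element's inverse is in S, and S is closed under +: it is a subgroup.
In fact S = ⟨20⟩.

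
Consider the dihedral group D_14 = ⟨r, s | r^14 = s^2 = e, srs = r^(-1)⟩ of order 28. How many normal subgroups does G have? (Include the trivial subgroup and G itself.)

7

G has 28 subgroups. Checking conjugation-invariance by order — order 1: 1/1 normal; order 2: 1/15 normal; order 4: 0/7 normal; order 7: 1/1 normal; order 14: 3/3 normal; order 28: 1/1 normal.
Total normal subgroups: 7.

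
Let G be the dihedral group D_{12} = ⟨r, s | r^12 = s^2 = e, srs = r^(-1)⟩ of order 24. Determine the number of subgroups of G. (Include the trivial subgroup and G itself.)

|G| = 24, so by Lagrange every subgroup order divides 24. Divisors: 1, 2, 3, 4, 6, 8, 12, 24.
Subgroups by order — order 1: 1; order 2: 13; order 3: 1; order 4: 7; order 6: 5; order 8: 3; order 12: 3; order 24: 1.
Total: 1 + 13 + 1 + 7 + 5 + 3 + 3 + 1 = 34.

34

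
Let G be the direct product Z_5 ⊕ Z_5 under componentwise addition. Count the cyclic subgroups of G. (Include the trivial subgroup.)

Group the elements of G by the cyclic subgroup they generate; each cyclic subgroup of order d accounts for φ(d) elements.
Cyclic subgroups by order — order 1: 1; order 5: 6.
Total: 7.

7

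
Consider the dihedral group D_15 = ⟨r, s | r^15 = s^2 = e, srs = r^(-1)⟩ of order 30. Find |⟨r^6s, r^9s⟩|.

10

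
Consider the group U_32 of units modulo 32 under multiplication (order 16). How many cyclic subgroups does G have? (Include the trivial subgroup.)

8

Group the elements of G by the cyclic subgroup they generate; each cyclic subgroup of order d accounts for φ(d) elements.
Cyclic subgroups by order — order 1: 1; order 2: 3; order 4: 2; order 8: 2.
Total: 8.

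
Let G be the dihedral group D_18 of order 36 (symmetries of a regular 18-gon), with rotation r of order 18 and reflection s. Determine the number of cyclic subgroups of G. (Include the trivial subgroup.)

Each element a generates a cyclic subgroup ⟨a⟩; distinct elements may generate the same one (a cyclic group of order d has φ(d) generators).
Cyclic subgroups by order — order 1: 1; order 2: 19; order 3: 1; order 6: 1; order 9: 1; order 18: 1.
Total: 24.

24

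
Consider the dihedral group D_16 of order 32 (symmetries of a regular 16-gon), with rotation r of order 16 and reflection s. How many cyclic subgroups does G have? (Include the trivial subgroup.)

Each element a generates a cyclic subgroup ⟨a⟩; distinct elements may generate the same one (a cyclic group of order d has φ(d) generators).
Cyclic subgroups by order — order 1: 1; order 2: 17; order 4: 1; order 8: 1; order 16: 1.
Total: 21.

21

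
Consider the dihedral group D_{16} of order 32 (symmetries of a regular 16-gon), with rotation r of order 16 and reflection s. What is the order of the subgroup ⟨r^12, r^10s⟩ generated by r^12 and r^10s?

|⟨r^12⟩| = 4 and |⟨r^10s⟩| = 2, so |H| is a multiple of lcm(4, 2) = 4 and divides |G| = 32.
Closing under the operation: H = {e, r^4, r^8, r^12, r^2s, r^6s, r^10s, r^14s}, so |H| = 8.

8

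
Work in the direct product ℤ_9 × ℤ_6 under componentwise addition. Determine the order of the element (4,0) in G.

The order of (4,0) in Z_9 × Z_6 is lcm(ord(4) in Z_9, ord(0) in Z_6).
ord(4) = 9 and ord(0) = 1, so |⟨(4,0)⟩| = lcm(9, 1) = 9.

9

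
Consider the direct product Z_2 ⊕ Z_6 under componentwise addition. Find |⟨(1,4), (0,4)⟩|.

6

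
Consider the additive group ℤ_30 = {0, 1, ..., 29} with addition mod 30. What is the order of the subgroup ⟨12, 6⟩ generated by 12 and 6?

5

|⟨12⟩| = 5 and |⟨6⟩| = 5, so |H| is a multiple of lcm(5, 5) = 5 and divides |G| = 30.
Closing under the operation: H = {0, 6, 12, 18, 24}, so |H| = 5.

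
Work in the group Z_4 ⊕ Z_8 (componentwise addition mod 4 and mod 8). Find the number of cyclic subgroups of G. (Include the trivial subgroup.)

A cyclic subgroup of order d is generated by each of its φ(d) elements of order d, so the cyclic subgroups of order d number (#elements of order d)/φ(d).
Cyclic subgroups by order — order 1: 1; order 2: 3; order 4: 6; order 8: 4.
Total: 14.

14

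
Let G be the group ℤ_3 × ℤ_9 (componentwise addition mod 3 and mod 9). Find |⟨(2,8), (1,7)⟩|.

|⟨(2,8)⟩| = 9 and |⟨(1,7)⟩| = 9, so |H| is a multiple of lcm(9, 9) = 9 and divides |G| = 27.
Closing under the operation: H = {(0,0), (0,3), (0,6), (1,1), (1,4), (1,7), (2,2), (2,5), (2,8)}, so |H| = 9.

9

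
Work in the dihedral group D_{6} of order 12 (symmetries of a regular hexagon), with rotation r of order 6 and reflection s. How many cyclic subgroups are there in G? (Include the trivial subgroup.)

10

A cyclic subgroup of order d is generated by each of its φ(d) elements of order d, so the cyclic subgroups of order d number (#elements of order d)/φ(d).
Cyclic subgroups by order — order 1: 1; order 2: 7; order 3: 1; order 6: 1.
Total: 10.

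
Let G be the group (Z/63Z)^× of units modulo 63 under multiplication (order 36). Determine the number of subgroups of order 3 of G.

4

|G| = 36 and 3 | 36, so subgroups of order 3 are possible by Lagrange.
The subgroups of order 3 are: {1, 4, 16}; {1, 22, 43}; {1, 25, 58}; {1, 37, 46}.
So G has 4 subgroups of order 3.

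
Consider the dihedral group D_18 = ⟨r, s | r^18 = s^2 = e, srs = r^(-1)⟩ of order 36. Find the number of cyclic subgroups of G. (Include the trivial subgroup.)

24

Group the elements of G by the cyclic subgroup they generate; each cyclic subgroup of order d accounts for φ(d) elements.
Cyclic subgroups by order — order 1: 1; order 2: 19; order 3: 1; order 6: 1; order 9: 1; order 18: 1.
Total: 24.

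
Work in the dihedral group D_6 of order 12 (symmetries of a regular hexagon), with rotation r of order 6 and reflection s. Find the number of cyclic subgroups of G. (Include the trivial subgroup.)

10

Each element a generates a cyclic subgroup ⟨a⟩; distinct elements may generate the same one (a cyclic group of order d has φ(d) generators).
Cyclic subgroups by order — order 1: 1; order 2: 7; order 3: 1; order 6: 1.
Total: 10.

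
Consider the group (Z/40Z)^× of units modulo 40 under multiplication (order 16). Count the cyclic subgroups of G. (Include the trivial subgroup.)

Group the elements of G by the cyclic subgroup they generate; each cyclic subgroup of order d accounts for φ(d) elements.
Cyclic subgroups by order — order 1: 1; order 2: 7; order 4: 4.
Total: 12.

12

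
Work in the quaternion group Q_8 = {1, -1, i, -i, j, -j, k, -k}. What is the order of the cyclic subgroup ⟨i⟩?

Computing powers of i: the smallest k with (i)^k = e is k = 4.

4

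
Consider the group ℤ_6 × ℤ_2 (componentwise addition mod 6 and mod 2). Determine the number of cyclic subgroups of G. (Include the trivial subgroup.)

8

Each element a generates a cyclic subgroup ⟨a⟩; distinct elements may generate the same one (a cyclic group of order d has φ(d) generators).
Cyclic subgroups by order — order 1: 1; order 2: 3; order 3: 1; order 6: 3.
Total: 8.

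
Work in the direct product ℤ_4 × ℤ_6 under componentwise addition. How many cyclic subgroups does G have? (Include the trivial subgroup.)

12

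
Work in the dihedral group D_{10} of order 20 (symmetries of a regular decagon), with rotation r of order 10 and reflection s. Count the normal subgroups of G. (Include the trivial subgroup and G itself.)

G has 22 subgroups. Checking conjugation-invariance by order — order 1: 1/1 normal; order 2: 1/11 normal; order 4: 0/5 normal; order 5: 1/1 normal; order 10: 3/3 normal; order 20: 1/1 normal.
Total normal subgroups: 7.

7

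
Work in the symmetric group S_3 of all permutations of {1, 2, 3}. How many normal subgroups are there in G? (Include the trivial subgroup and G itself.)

3

G has 6 subgroups. Checking conjugation-invariance by order — order 1: 1/1 normal; order 2: 0/3 normal; order 3: 1/1 normal; order 6: 1/1 normal.
Total normal subgroups: 3.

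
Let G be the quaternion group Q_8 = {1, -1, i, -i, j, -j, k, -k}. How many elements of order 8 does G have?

0

No element of G has order 8 (even though 8 | 8).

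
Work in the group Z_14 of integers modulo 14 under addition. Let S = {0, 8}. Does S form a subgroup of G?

No

8 ∈ S but its inverse 6 ∉ S, so S is not a subgroup.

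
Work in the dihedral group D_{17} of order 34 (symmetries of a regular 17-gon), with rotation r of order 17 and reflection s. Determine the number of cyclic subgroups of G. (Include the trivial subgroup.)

19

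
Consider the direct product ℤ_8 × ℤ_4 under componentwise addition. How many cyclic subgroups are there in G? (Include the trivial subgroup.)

Group the elements of G by the cyclic subgroup they generate; each cyclic subgroup of order d accounts for φ(d) elements.
Cyclic subgroups by order — order 1: 1; order 2: 3; order 4: 6; order 8: 4.
Total: 14.

14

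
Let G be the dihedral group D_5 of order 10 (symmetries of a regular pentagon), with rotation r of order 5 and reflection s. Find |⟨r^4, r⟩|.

5

|⟨r^4⟩| = 5 and |⟨r⟩| = 5, so |H| is a multiple of lcm(5, 5) = 5 and divides |G| = 10.
Closing under the operation: H = {e, r, r^2, r^3, r^4}, so |H| = 5.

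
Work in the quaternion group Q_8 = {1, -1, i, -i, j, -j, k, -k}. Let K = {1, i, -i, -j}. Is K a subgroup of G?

-j ∈ K but its inverse j ∉ K, so K is not a subgroup.

No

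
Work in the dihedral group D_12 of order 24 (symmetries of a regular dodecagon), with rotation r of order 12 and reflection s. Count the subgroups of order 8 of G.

3

|G| = 24 and 8 | 24, so subgroups of order 8 are possible by Lagrange.
The subgroups of order 8 are: {e, r^3, r^6, r^9, rs, r^4s, r^7s, r^10s}; {e, r^3, r^6, r^9, r^2s, r^5s, r^8s, r^11s}; {e, r^3, r^6, r^9, s, r^3s, r^6s, r^9s}.
So G has 3 subgroups of order 8.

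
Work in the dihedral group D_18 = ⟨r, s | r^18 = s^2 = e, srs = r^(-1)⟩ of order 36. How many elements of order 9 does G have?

6

The elements of order 9 are: r^2, r^4, r^8, r^10, r^14, r^16.
That's 6.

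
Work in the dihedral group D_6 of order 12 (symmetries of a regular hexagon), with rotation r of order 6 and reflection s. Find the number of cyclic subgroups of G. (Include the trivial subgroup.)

10

Group the elements of G by the cyclic subgroup they generate; each cyclic subgroup of order d accounts for φ(d) elements.
Cyclic subgroups by order — order 1: 1; order 2: 7; order 3: 1; order 6: 1.
Total: 10.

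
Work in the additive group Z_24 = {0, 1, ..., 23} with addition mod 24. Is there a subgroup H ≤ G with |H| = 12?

12 | 24. A subgroup of order 12 is {0, 2, 4, 6, 8, 10, 12, 14, 16, 18, 20, 22}.

Yes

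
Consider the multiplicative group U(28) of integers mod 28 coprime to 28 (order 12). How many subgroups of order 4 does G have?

1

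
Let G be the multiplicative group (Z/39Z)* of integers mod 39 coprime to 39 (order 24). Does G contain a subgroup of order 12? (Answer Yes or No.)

Yes

12 | 24. A subgroup of order 12 is {1, 2, 4, 5, 8, 10, 11, 16, 20, 22, 25, 32}.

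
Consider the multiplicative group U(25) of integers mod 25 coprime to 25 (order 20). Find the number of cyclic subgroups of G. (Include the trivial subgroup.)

Group the elements of G by the cyclic subgroup they generate; each cyclic subgroup of order d accounts for φ(d) elements.
Cyclic subgroups by order — order 1: 1; order 2: 1; order 4: 1; order 5: 1; order 10: 1; order 20: 1.
Total: 6.

6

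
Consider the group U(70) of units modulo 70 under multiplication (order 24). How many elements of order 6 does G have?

The elements of order 6 are: 9, 19, 31, 39, 59, 61.
That's 6.

6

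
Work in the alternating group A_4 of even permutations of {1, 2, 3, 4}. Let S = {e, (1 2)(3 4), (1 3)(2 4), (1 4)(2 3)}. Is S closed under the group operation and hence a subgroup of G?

Yes

|S| = 4 divides |G| = 12, consistent with Lagrange.
S contains the identity, every element's inverse is in S, and S is closed under ∘: it is a subgroup.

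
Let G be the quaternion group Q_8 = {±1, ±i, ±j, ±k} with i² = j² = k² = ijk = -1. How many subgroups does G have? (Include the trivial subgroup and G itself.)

|G| = 8, so by Lagrange every subgroup order divides 8. Divisors: 1, 2, 4, 8.
Subgroups by order — order 1: 1; order 2: 1; order 4: 3; order 8: 1.
Total: 1 + 1 + 3 + 1 = 6.

6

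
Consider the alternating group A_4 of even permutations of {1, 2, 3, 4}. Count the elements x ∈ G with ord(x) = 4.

0

No element of G has order 4 (even though 4 | 12).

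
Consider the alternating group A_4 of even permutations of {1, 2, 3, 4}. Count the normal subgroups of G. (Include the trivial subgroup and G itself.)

G has 10 subgroups. Checking conjugation-invariance by order — order 1: 1/1 normal; order 2: 0/3 normal; order 3: 0/4 normal; order 4: 1/1 normal; order 12: 1/1 normal.
Total normal subgroups: 3.

3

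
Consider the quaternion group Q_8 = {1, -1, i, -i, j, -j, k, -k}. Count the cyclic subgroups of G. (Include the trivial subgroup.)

5

Group the elements of G by the cyclic subgroup they generate; each cyclic subgroup of order d accounts for φ(d) elements.
Cyclic subgroups by order — order 1: 1; order 2: 1; order 4: 3.
Total: 5.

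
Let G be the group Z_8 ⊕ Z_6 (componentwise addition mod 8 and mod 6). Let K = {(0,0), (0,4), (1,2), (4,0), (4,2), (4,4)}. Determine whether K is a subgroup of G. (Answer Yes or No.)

(0,4) ∈ K but its inverse (0,2) ∉ K, so K is not a subgroup.

No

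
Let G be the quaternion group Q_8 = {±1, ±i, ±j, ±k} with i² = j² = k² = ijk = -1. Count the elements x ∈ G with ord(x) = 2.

1

The elements of order 2 are: -1.
That's 1.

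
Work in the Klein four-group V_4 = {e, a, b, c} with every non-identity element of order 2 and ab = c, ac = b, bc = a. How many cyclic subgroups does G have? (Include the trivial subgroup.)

4

Each element a generates a cyclic subgroup ⟨a⟩; distinct elements may generate the same one (a cyclic group of order d has φ(d) generators).
Cyclic subgroups by order — order 1: 1; order 2: 3.
Total: 4.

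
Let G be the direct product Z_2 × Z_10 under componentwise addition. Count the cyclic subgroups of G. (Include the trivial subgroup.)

8

Each element a generates a cyclic subgroup ⟨a⟩; distinct elements may generate the same one (a cyclic group of order d has φ(d) generators).
Cyclic subgroups by order — order 1: 1; order 2: 3; order 5: 1; order 10: 3.
Total: 8.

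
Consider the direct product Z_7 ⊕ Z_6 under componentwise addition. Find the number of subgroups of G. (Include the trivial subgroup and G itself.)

|G| = 42, so by Lagrange every subgroup order divides 42. Divisors: 1, 2, 3, 6, 7, 14, 21, 42.
Subgroups by order — order 1: 1; order 2: 1; order 3: 1; order 6: 1; order 7: 1; order 14: 1; order 21: 1; order 42: 1.
Total: 1 + 1 + 1 + 1 + 1 + 1 + 1 + 1 = 8.

8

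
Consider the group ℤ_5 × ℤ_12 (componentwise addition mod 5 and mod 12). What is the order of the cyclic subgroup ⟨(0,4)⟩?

3

The order of (0,4) in Z_5 × Z_12 is lcm(ord(0) in Z_5, ord(4) in Z_12).
ord(0) = 1 and ord(4) = 3, so |⟨(0,4)⟩| = lcm(1, 3) = 3.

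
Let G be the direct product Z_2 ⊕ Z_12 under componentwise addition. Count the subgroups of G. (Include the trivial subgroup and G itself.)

|G| = 24, so by Lagrange every subgroup order divides 24. Divisors: 1, 2, 3, 4, 6, 8, 12, 24.
Subgroups by order — order 1: 1; order 2: 3; order 3: 1; order 4: 3; order 6: 3; order 8: 1; order 12: 3; order 24: 1.
Total: 1 + 3 + 1 + 3 + 3 + 1 + 3 + 1 = 16.

16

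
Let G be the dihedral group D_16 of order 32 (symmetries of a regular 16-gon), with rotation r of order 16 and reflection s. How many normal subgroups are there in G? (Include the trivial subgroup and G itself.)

8

G has 36 subgroups. Checking conjugation-invariance by order — order 1: 1/1 normal; order 2: 1/17 normal; order 4: 1/9 normal; order 8: 1/5 normal; order 16: 3/3 normal; order 32: 1/1 normal.
Total normal subgroups: 8.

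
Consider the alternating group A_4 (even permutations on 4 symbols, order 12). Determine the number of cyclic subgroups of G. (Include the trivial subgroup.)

8

Group the elements of G by the cyclic subgroup they generate; each cyclic subgroup of order d accounts for φ(d) elements.
Cyclic subgroups by order — order 1: 1; order 2: 3; order 3: 4.
Total: 8.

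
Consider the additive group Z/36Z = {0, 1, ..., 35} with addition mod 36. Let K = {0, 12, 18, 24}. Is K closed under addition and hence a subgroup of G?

No

Closure fails: 18 + 24 = 6 ∉ K. So K is not a subgroup.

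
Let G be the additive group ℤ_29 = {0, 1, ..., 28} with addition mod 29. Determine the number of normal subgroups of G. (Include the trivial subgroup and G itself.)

2

G is abelian, so every subgroup is normal.
G has 2 subgroups in total, hence 2 normal subgroups.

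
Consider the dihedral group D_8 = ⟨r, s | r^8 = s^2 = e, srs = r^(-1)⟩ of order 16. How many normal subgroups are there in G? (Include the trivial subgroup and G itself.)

G has 19 subgroups. Checking conjugation-invariance by order — order 1: 1/1 normal; order 2: 1/9 normal; order 4: 1/5 normal; order 8: 3/3 normal; order 16: 1/1 normal.
Total normal subgroups: 7.

7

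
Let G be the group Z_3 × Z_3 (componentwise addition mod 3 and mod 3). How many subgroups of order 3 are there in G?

|G| = 9 and 3 | 9, so subgroups of order 3 are possible by Lagrange.
The subgroups of order 3 are: {(0,0), (0,1), (0,2)}; {(0,0), (1,0), (2,0)}; {(0,0), (1,1), (2,2)}; {(0,0), (1,2), (2,1)}.
So G has 4 subgroups of order 3.

4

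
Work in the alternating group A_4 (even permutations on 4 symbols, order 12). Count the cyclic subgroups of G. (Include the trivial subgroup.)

8

A cyclic subgroup of order d is generated by each of its φ(d) elements of order d, so the cyclic subgroups of order d number (#elements of order d)/φ(d).
Cyclic subgroups by order — order 1: 1; order 2: 3; order 3: 4.
Total: 8.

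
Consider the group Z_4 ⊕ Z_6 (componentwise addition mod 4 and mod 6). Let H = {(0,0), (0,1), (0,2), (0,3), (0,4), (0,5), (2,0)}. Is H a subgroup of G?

No

|H| = 7 does not divide |G| = 24, so by Lagrange H is not a subgroup.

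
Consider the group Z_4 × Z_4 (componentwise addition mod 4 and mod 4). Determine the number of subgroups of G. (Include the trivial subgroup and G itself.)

15

|G| = 16, so by Lagrange every subgroup order divides 16. Divisors: 1, 2, 4, 8, 16.
Subgroups by order — order 1: 1; order 2: 3; order 4: 7; order 8: 3; order 16: 1.
Total: 1 + 3 + 7 + 3 + 1 = 15.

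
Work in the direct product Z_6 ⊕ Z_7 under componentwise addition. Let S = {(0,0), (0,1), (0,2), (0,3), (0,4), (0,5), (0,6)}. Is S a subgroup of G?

Yes

|S| = 7 divides |G| = 42, consistent with Lagrange.
S contains the identity, every element's inverse is in S, and S is closed under +: it is a subgroup.
In fact S = ⟨(0,1)⟩.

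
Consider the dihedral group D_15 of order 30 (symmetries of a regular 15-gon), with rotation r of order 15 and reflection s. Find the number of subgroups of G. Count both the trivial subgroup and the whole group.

28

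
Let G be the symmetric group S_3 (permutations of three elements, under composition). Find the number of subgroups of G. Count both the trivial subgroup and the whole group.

6

|G| = 6, so by Lagrange every subgroup order divides 6. Divisors: 1, 2, 3, 6.
Subgroups by order — order 1: 1; order 2: 3; order 3: 1; order 6: 1.
Total: 1 + 3 + 1 + 1 = 6.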